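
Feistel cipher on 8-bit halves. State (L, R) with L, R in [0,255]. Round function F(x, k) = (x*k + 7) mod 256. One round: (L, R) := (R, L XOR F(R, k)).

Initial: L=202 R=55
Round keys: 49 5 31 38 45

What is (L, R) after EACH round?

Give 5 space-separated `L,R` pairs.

Answer: 55,68 68,108 108,95 95,77 77,207

Derivation:
Round 1 (k=49): L=55 R=68
Round 2 (k=5): L=68 R=108
Round 3 (k=31): L=108 R=95
Round 4 (k=38): L=95 R=77
Round 5 (k=45): L=77 R=207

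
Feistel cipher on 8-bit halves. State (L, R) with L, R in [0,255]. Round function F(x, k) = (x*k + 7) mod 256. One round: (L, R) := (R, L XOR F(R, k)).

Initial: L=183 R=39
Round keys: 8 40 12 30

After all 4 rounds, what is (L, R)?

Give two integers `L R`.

Round 1 (k=8): L=39 R=136
Round 2 (k=40): L=136 R=96
Round 3 (k=12): L=96 R=15
Round 4 (k=30): L=15 R=169

Answer: 15 169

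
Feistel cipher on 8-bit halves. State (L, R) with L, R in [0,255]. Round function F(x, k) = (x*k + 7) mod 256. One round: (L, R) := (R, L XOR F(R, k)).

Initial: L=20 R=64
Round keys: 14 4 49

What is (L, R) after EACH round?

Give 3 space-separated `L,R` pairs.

Answer: 64,147 147,19 19,57

Derivation:
Round 1 (k=14): L=64 R=147
Round 2 (k=4): L=147 R=19
Round 3 (k=49): L=19 R=57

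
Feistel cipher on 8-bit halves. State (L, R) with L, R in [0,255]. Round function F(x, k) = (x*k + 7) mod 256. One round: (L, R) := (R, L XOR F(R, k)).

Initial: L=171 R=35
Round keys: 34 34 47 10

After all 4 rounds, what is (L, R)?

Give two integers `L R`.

Round 1 (k=34): L=35 R=6
Round 2 (k=34): L=6 R=240
Round 3 (k=47): L=240 R=17
Round 4 (k=10): L=17 R=65

Answer: 17 65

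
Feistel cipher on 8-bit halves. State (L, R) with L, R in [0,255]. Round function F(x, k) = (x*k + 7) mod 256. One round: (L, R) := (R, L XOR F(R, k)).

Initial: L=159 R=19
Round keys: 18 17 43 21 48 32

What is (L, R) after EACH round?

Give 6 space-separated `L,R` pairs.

Answer: 19,194 194,250 250,199 199,160 160,192 192,167

Derivation:
Round 1 (k=18): L=19 R=194
Round 2 (k=17): L=194 R=250
Round 3 (k=43): L=250 R=199
Round 4 (k=21): L=199 R=160
Round 5 (k=48): L=160 R=192
Round 6 (k=32): L=192 R=167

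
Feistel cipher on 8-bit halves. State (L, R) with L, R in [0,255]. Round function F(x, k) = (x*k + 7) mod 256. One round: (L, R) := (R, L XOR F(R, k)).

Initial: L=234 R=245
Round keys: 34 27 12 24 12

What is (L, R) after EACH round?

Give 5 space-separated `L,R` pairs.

Round 1 (k=34): L=245 R=123
Round 2 (k=27): L=123 R=245
Round 3 (k=12): L=245 R=248
Round 4 (k=24): L=248 R=178
Round 5 (k=12): L=178 R=167

Answer: 245,123 123,245 245,248 248,178 178,167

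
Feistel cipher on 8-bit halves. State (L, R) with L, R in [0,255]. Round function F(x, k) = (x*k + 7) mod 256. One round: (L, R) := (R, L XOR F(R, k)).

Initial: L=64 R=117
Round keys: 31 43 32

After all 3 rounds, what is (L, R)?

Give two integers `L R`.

Answer: 88 117

Derivation:
Round 1 (k=31): L=117 R=114
Round 2 (k=43): L=114 R=88
Round 3 (k=32): L=88 R=117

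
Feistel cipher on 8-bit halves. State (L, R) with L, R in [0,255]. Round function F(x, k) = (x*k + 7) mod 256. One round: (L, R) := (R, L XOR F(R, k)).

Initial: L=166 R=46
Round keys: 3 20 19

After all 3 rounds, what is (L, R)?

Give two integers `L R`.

Answer: 125 121

Derivation:
Round 1 (k=3): L=46 R=55
Round 2 (k=20): L=55 R=125
Round 3 (k=19): L=125 R=121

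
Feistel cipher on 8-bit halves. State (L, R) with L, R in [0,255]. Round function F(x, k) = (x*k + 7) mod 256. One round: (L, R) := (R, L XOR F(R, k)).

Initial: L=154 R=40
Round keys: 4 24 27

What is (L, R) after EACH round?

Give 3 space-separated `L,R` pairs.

Round 1 (k=4): L=40 R=61
Round 2 (k=24): L=61 R=151
Round 3 (k=27): L=151 R=201

Answer: 40,61 61,151 151,201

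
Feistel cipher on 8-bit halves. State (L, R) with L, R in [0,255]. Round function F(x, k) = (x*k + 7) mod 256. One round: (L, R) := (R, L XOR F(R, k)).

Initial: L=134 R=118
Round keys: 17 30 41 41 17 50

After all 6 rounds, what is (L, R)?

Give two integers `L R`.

Answer: 255 94

Derivation:
Round 1 (k=17): L=118 R=91
Round 2 (k=30): L=91 R=199
Round 3 (k=41): L=199 R=189
Round 4 (k=41): L=189 R=139
Round 5 (k=17): L=139 R=255
Round 6 (k=50): L=255 R=94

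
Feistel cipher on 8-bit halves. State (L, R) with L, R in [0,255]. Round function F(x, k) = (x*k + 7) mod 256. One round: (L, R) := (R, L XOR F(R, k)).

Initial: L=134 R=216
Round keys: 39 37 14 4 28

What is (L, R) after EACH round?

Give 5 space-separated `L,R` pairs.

Answer: 216,105 105,236 236,134 134,243 243,29

Derivation:
Round 1 (k=39): L=216 R=105
Round 2 (k=37): L=105 R=236
Round 3 (k=14): L=236 R=134
Round 4 (k=4): L=134 R=243
Round 5 (k=28): L=243 R=29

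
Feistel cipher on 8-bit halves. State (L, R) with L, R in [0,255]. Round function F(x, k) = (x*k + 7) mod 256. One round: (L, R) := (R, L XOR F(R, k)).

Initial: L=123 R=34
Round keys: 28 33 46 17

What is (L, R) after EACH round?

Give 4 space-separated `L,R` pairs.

Answer: 34,196 196,105 105,33 33,81

Derivation:
Round 1 (k=28): L=34 R=196
Round 2 (k=33): L=196 R=105
Round 3 (k=46): L=105 R=33
Round 4 (k=17): L=33 R=81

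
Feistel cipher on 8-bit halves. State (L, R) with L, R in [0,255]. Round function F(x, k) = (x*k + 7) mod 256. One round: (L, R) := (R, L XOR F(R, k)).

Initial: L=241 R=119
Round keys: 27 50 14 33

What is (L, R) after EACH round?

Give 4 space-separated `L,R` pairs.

Answer: 119,101 101,182 182,158 158,211

Derivation:
Round 1 (k=27): L=119 R=101
Round 2 (k=50): L=101 R=182
Round 3 (k=14): L=182 R=158
Round 4 (k=33): L=158 R=211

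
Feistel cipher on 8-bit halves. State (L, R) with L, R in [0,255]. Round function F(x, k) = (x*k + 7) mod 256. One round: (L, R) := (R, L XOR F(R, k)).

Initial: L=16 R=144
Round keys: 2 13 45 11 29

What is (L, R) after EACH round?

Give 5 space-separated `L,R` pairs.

Round 1 (k=2): L=144 R=55
Round 2 (k=13): L=55 R=66
Round 3 (k=45): L=66 R=150
Round 4 (k=11): L=150 R=59
Round 5 (k=29): L=59 R=32

Answer: 144,55 55,66 66,150 150,59 59,32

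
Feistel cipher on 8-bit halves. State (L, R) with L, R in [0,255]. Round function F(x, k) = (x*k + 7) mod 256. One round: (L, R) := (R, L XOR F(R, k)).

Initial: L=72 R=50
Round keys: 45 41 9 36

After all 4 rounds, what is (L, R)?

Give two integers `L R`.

Round 1 (k=45): L=50 R=153
Round 2 (k=41): L=153 R=186
Round 3 (k=9): L=186 R=8
Round 4 (k=36): L=8 R=157

Answer: 8 157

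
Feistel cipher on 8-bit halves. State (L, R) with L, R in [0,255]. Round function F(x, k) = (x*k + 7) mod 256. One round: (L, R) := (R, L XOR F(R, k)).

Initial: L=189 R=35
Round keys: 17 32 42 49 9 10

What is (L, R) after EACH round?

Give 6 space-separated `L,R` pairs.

Answer: 35,231 231,196 196,200 200,139 139,34 34,208

Derivation:
Round 1 (k=17): L=35 R=231
Round 2 (k=32): L=231 R=196
Round 3 (k=42): L=196 R=200
Round 4 (k=49): L=200 R=139
Round 5 (k=9): L=139 R=34
Round 6 (k=10): L=34 R=208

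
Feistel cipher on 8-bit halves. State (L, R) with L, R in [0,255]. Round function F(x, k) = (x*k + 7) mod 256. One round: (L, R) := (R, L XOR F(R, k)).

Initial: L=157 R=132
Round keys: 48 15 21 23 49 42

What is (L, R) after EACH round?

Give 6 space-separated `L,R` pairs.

Answer: 132,90 90,201 201,222 222,48 48,233 233,113

Derivation:
Round 1 (k=48): L=132 R=90
Round 2 (k=15): L=90 R=201
Round 3 (k=21): L=201 R=222
Round 4 (k=23): L=222 R=48
Round 5 (k=49): L=48 R=233
Round 6 (k=42): L=233 R=113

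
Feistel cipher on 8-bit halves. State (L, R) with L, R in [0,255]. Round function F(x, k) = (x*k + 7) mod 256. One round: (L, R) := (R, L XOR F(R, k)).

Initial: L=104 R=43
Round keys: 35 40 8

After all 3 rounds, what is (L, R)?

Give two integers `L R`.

Round 1 (k=35): L=43 R=128
Round 2 (k=40): L=128 R=44
Round 3 (k=8): L=44 R=231

Answer: 44 231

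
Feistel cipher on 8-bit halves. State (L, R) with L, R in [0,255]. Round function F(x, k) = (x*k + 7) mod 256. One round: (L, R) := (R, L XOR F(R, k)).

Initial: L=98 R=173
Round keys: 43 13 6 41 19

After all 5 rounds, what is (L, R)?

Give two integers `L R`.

Round 1 (k=43): L=173 R=116
Round 2 (k=13): L=116 R=70
Round 3 (k=6): L=70 R=223
Round 4 (k=41): L=223 R=248
Round 5 (k=19): L=248 R=176

Answer: 248 176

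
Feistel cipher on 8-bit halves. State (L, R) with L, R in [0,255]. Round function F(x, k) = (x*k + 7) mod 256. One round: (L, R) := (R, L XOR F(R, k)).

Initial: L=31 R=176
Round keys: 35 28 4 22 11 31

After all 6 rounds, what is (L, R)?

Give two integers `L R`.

Answer: 170 243

Derivation:
Round 1 (k=35): L=176 R=8
Round 2 (k=28): L=8 R=87
Round 3 (k=4): L=87 R=107
Round 4 (k=22): L=107 R=110
Round 5 (k=11): L=110 R=170
Round 6 (k=31): L=170 R=243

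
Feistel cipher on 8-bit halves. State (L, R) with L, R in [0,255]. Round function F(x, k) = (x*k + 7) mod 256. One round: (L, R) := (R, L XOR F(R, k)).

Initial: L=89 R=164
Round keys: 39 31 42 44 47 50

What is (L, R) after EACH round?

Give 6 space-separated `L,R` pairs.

Answer: 164,90 90,73 73,91 91,226 226,222 222,129

Derivation:
Round 1 (k=39): L=164 R=90
Round 2 (k=31): L=90 R=73
Round 3 (k=42): L=73 R=91
Round 4 (k=44): L=91 R=226
Round 5 (k=47): L=226 R=222
Round 6 (k=50): L=222 R=129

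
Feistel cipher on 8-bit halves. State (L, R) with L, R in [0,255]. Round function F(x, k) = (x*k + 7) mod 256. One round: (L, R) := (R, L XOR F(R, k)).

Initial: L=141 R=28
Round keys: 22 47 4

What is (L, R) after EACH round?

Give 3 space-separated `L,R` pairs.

Answer: 28,226 226,153 153,137

Derivation:
Round 1 (k=22): L=28 R=226
Round 2 (k=47): L=226 R=153
Round 3 (k=4): L=153 R=137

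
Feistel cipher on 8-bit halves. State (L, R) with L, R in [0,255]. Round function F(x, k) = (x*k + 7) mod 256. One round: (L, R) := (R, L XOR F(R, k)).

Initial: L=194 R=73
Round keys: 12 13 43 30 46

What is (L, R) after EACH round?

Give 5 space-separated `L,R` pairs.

Round 1 (k=12): L=73 R=177
Round 2 (k=13): L=177 R=77
Round 3 (k=43): L=77 R=71
Round 4 (k=30): L=71 R=20
Round 5 (k=46): L=20 R=216

Answer: 73,177 177,77 77,71 71,20 20,216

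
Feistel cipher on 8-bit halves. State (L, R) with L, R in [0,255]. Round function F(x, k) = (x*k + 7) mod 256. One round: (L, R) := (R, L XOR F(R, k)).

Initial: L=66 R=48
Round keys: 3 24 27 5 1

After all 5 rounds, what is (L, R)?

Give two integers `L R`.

Answer: 251 11

Derivation:
Round 1 (k=3): L=48 R=213
Round 2 (k=24): L=213 R=207
Round 3 (k=27): L=207 R=9
Round 4 (k=5): L=9 R=251
Round 5 (k=1): L=251 R=11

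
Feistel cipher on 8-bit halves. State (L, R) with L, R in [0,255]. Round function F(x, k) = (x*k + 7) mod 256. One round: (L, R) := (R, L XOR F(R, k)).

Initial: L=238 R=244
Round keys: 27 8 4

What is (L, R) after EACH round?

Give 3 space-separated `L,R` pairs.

Round 1 (k=27): L=244 R=45
Round 2 (k=8): L=45 R=155
Round 3 (k=4): L=155 R=94

Answer: 244,45 45,155 155,94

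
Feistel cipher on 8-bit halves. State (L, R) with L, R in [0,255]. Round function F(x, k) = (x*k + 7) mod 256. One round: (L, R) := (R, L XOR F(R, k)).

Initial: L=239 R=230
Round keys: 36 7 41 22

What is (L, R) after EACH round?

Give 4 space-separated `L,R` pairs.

Answer: 230,176 176,49 49,80 80,214

Derivation:
Round 1 (k=36): L=230 R=176
Round 2 (k=7): L=176 R=49
Round 3 (k=41): L=49 R=80
Round 4 (k=22): L=80 R=214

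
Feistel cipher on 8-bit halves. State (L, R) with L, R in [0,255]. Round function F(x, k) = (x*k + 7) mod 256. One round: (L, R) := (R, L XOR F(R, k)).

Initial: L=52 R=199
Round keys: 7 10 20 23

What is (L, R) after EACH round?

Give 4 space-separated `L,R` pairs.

Answer: 199,76 76,56 56,43 43,220

Derivation:
Round 1 (k=7): L=199 R=76
Round 2 (k=10): L=76 R=56
Round 3 (k=20): L=56 R=43
Round 4 (k=23): L=43 R=220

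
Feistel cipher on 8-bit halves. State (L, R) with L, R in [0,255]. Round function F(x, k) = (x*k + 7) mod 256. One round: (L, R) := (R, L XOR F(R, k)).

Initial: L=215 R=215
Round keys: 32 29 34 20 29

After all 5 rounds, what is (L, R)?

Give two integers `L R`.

Answer: 243 249

Derivation:
Round 1 (k=32): L=215 R=48
Round 2 (k=29): L=48 R=160
Round 3 (k=34): L=160 R=119
Round 4 (k=20): L=119 R=243
Round 5 (k=29): L=243 R=249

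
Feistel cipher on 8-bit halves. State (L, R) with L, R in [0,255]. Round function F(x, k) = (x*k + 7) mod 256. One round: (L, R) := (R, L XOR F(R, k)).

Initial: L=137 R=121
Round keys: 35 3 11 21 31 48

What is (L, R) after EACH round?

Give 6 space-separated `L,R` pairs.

Round 1 (k=35): L=121 R=27
Round 2 (k=3): L=27 R=33
Round 3 (k=11): L=33 R=105
Round 4 (k=21): L=105 R=133
Round 5 (k=31): L=133 R=75
Round 6 (k=48): L=75 R=146

Answer: 121,27 27,33 33,105 105,133 133,75 75,146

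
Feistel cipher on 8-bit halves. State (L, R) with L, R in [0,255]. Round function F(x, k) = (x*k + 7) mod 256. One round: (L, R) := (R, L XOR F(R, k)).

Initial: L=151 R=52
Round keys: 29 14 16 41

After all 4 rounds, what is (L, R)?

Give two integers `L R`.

Round 1 (k=29): L=52 R=124
Round 2 (k=14): L=124 R=251
Round 3 (k=16): L=251 R=203
Round 4 (k=41): L=203 R=113

Answer: 203 113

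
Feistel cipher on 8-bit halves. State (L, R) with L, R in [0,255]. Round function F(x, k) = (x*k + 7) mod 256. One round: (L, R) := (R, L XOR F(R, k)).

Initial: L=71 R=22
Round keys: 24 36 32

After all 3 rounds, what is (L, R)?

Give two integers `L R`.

Round 1 (k=24): L=22 R=80
Round 2 (k=36): L=80 R=81
Round 3 (k=32): L=81 R=119

Answer: 81 119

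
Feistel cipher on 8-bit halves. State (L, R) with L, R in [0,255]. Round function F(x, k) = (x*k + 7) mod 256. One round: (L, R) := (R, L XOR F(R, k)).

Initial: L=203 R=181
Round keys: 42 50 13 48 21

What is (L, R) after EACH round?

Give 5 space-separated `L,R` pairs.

Answer: 181,114 114,254 254,159 159,41 41,251

Derivation:
Round 1 (k=42): L=181 R=114
Round 2 (k=50): L=114 R=254
Round 3 (k=13): L=254 R=159
Round 4 (k=48): L=159 R=41
Round 5 (k=21): L=41 R=251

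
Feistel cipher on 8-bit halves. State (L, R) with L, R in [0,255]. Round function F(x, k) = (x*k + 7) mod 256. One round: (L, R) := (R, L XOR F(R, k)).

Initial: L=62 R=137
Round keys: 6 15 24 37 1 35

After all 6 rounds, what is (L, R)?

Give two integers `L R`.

Round 1 (k=6): L=137 R=3
Round 2 (k=15): L=3 R=189
Round 3 (k=24): L=189 R=188
Round 4 (k=37): L=188 R=142
Round 5 (k=1): L=142 R=41
Round 6 (k=35): L=41 R=44

Answer: 41 44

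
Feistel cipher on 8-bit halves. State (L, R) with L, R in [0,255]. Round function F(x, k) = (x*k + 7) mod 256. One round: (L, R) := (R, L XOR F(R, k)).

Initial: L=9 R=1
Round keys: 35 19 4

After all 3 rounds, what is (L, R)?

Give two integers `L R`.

Answer: 161 168

Derivation:
Round 1 (k=35): L=1 R=35
Round 2 (k=19): L=35 R=161
Round 3 (k=4): L=161 R=168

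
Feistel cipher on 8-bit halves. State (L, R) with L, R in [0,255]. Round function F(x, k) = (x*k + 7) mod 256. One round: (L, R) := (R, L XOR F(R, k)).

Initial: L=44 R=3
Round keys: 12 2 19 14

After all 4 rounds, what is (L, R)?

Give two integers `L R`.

Round 1 (k=12): L=3 R=7
Round 2 (k=2): L=7 R=22
Round 3 (k=19): L=22 R=174
Round 4 (k=14): L=174 R=157

Answer: 174 157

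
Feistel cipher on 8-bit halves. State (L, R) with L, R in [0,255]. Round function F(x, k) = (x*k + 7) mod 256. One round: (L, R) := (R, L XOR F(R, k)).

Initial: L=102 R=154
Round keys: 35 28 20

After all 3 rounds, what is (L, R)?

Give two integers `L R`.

Round 1 (k=35): L=154 R=115
Round 2 (k=28): L=115 R=1
Round 3 (k=20): L=1 R=104

Answer: 1 104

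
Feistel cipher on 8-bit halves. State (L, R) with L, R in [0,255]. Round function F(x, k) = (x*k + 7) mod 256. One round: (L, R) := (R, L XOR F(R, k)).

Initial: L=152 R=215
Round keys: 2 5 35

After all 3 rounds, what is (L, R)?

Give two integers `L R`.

Answer: 63 137

Derivation:
Round 1 (k=2): L=215 R=45
Round 2 (k=5): L=45 R=63
Round 3 (k=35): L=63 R=137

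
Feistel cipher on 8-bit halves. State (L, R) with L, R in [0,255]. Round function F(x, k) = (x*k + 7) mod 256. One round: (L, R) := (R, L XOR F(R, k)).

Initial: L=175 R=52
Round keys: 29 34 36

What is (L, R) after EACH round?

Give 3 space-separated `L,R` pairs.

Round 1 (k=29): L=52 R=68
Round 2 (k=34): L=68 R=59
Round 3 (k=36): L=59 R=23

Answer: 52,68 68,59 59,23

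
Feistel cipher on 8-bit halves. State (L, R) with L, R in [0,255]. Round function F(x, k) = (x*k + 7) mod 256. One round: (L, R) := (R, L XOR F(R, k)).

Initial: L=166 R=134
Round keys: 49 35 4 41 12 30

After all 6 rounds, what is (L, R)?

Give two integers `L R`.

Round 1 (k=49): L=134 R=11
Round 2 (k=35): L=11 R=14
Round 3 (k=4): L=14 R=52
Round 4 (k=41): L=52 R=85
Round 5 (k=12): L=85 R=55
Round 6 (k=30): L=55 R=44

Answer: 55 44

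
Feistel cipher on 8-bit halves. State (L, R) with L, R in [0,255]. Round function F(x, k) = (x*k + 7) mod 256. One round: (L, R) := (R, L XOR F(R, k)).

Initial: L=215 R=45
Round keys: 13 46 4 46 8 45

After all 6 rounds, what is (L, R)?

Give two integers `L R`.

Answer: 15 41

Derivation:
Round 1 (k=13): L=45 R=135
Round 2 (k=46): L=135 R=100
Round 3 (k=4): L=100 R=16
Round 4 (k=46): L=16 R=131
Round 5 (k=8): L=131 R=15
Round 6 (k=45): L=15 R=41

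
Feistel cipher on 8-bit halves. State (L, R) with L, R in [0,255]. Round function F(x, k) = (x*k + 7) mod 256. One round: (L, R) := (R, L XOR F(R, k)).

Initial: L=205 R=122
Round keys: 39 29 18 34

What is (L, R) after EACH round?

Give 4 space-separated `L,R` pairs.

Answer: 122,80 80,109 109,225 225,132

Derivation:
Round 1 (k=39): L=122 R=80
Round 2 (k=29): L=80 R=109
Round 3 (k=18): L=109 R=225
Round 4 (k=34): L=225 R=132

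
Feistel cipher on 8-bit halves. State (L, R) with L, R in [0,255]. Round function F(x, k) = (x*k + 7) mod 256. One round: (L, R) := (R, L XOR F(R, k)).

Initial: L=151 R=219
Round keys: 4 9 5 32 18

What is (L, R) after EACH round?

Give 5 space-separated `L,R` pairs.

Round 1 (k=4): L=219 R=228
Round 2 (k=9): L=228 R=208
Round 3 (k=5): L=208 R=243
Round 4 (k=32): L=243 R=183
Round 5 (k=18): L=183 R=22

Answer: 219,228 228,208 208,243 243,183 183,22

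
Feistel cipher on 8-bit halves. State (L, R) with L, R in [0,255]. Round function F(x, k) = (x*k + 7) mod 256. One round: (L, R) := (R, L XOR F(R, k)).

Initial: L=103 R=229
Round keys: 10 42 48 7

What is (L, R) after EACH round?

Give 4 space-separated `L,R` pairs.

Round 1 (k=10): L=229 R=158
Round 2 (k=42): L=158 R=22
Round 3 (k=48): L=22 R=185
Round 4 (k=7): L=185 R=0

Answer: 229,158 158,22 22,185 185,0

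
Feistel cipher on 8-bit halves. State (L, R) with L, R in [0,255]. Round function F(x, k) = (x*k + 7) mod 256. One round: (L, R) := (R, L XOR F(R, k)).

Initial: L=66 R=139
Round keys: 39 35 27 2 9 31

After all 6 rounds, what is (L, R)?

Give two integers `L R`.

Answer: 21 237

Derivation:
Round 1 (k=39): L=139 R=118
Round 2 (k=35): L=118 R=162
Round 3 (k=27): L=162 R=107
Round 4 (k=2): L=107 R=127
Round 5 (k=9): L=127 R=21
Round 6 (k=31): L=21 R=237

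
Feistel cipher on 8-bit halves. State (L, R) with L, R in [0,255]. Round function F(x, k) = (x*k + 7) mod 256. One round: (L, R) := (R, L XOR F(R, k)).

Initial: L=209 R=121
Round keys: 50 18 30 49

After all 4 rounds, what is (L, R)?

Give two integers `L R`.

Round 1 (k=50): L=121 R=120
Round 2 (k=18): L=120 R=14
Round 3 (k=30): L=14 R=211
Round 4 (k=49): L=211 R=100

Answer: 211 100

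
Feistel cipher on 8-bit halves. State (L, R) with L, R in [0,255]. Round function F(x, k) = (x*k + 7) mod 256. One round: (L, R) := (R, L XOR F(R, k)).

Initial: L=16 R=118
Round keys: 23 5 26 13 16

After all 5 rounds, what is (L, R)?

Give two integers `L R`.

Answer: 115 141

Derivation:
Round 1 (k=23): L=118 R=177
Round 2 (k=5): L=177 R=10
Round 3 (k=26): L=10 R=186
Round 4 (k=13): L=186 R=115
Round 5 (k=16): L=115 R=141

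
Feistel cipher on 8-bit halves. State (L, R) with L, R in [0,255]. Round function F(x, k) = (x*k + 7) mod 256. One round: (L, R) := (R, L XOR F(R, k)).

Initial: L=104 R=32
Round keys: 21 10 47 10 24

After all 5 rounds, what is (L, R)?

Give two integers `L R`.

Answer: 164 146

Derivation:
Round 1 (k=21): L=32 R=207
Round 2 (k=10): L=207 R=61
Round 3 (k=47): L=61 R=245
Round 4 (k=10): L=245 R=164
Round 5 (k=24): L=164 R=146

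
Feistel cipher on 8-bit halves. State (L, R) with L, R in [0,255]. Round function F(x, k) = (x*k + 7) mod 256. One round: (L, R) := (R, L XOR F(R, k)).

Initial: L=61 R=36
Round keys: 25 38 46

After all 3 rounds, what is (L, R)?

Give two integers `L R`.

Round 1 (k=25): L=36 R=182
Round 2 (k=38): L=182 R=47
Round 3 (k=46): L=47 R=207

Answer: 47 207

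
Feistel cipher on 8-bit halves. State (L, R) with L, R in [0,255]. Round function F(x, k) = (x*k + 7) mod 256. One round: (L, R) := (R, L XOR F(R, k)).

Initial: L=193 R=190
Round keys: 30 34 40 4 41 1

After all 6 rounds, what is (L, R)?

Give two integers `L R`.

Answer: 240 9

Derivation:
Round 1 (k=30): L=190 R=138
Round 2 (k=34): L=138 R=229
Round 3 (k=40): L=229 R=69
Round 4 (k=4): L=69 R=254
Round 5 (k=41): L=254 R=240
Round 6 (k=1): L=240 R=9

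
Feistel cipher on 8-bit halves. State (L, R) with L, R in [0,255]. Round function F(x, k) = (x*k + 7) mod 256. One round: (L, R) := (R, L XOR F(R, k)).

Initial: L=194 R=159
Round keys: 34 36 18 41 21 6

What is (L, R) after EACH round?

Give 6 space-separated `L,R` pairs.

Answer: 159,231 231,28 28,24 24,195 195,30 30,120

Derivation:
Round 1 (k=34): L=159 R=231
Round 2 (k=36): L=231 R=28
Round 3 (k=18): L=28 R=24
Round 4 (k=41): L=24 R=195
Round 5 (k=21): L=195 R=30
Round 6 (k=6): L=30 R=120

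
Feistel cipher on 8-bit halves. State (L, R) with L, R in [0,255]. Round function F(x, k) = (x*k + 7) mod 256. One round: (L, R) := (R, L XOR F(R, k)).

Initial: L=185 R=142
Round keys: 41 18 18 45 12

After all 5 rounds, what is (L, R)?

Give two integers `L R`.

Answer: 217 54

Derivation:
Round 1 (k=41): L=142 R=124
Round 2 (k=18): L=124 R=49
Round 3 (k=18): L=49 R=5
Round 4 (k=45): L=5 R=217
Round 5 (k=12): L=217 R=54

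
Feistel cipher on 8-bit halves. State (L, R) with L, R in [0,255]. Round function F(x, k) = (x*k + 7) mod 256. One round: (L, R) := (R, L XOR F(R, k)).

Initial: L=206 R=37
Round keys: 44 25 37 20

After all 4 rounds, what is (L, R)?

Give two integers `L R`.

Answer: 185 178

Derivation:
Round 1 (k=44): L=37 R=173
Round 2 (k=25): L=173 R=201
Round 3 (k=37): L=201 R=185
Round 4 (k=20): L=185 R=178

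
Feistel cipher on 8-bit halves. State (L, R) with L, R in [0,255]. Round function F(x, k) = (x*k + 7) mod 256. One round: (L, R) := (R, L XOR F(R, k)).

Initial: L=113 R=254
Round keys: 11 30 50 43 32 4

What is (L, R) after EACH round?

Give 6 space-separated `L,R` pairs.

Round 1 (k=11): L=254 R=128
Round 2 (k=30): L=128 R=249
Round 3 (k=50): L=249 R=41
Round 4 (k=43): L=41 R=19
Round 5 (k=32): L=19 R=78
Round 6 (k=4): L=78 R=44

Answer: 254,128 128,249 249,41 41,19 19,78 78,44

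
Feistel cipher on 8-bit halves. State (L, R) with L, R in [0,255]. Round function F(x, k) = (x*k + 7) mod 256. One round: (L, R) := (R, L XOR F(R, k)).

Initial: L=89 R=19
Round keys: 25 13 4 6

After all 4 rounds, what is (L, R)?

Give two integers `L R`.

Answer: 224 210

Derivation:
Round 1 (k=25): L=19 R=187
Round 2 (k=13): L=187 R=149
Round 3 (k=4): L=149 R=224
Round 4 (k=6): L=224 R=210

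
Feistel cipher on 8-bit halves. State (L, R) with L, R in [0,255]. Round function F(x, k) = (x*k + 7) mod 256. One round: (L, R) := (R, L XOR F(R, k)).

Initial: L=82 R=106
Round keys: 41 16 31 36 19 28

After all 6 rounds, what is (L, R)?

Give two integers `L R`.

Answer: 240 145

Derivation:
Round 1 (k=41): L=106 R=83
Round 2 (k=16): L=83 R=93
Round 3 (k=31): L=93 R=25
Round 4 (k=36): L=25 R=214
Round 5 (k=19): L=214 R=240
Round 6 (k=28): L=240 R=145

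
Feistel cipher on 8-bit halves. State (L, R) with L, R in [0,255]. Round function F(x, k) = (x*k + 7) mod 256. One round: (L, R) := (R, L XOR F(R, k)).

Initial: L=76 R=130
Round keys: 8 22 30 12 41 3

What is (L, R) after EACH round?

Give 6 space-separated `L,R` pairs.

Answer: 130,91 91,91 91,234 234,164 164,161 161,78

Derivation:
Round 1 (k=8): L=130 R=91
Round 2 (k=22): L=91 R=91
Round 3 (k=30): L=91 R=234
Round 4 (k=12): L=234 R=164
Round 5 (k=41): L=164 R=161
Round 6 (k=3): L=161 R=78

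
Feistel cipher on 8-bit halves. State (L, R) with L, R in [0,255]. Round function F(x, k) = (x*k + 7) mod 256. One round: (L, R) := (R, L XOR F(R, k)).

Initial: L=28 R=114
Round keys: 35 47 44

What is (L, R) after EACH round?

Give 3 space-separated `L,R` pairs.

Answer: 114,129 129,196 196,54

Derivation:
Round 1 (k=35): L=114 R=129
Round 2 (k=47): L=129 R=196
Round 3 (k=44): L=196 R=54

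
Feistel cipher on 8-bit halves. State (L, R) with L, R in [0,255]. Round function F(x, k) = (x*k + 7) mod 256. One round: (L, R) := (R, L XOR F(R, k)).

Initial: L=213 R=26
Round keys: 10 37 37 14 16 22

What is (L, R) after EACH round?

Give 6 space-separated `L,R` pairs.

Answer: 26,222 222,7 7,212 212,152 152,83 83,177

Derivation:
Round 1 (k=10): L=26 R=222
Round 2 (k=37): L=222 R=7
Round 3 (k=37): L=7 R=212
Round 4 (k=14): L=212 R=152
Round 5 (k=16): L=152 R=83
Round 6 (k=22): L=83 R=177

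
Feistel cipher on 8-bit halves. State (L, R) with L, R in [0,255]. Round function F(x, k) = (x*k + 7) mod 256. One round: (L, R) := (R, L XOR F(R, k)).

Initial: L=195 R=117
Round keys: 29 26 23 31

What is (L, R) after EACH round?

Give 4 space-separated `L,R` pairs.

Answer: 117,139 139,80 80,188 188,155

Derivation:
Round 1 (k=29): L=117 R=139
Round 2 (k=26): L=139 R=80
Round 3 (k=23): L=80 R=188
Round 4 (k=31): L=188 R=155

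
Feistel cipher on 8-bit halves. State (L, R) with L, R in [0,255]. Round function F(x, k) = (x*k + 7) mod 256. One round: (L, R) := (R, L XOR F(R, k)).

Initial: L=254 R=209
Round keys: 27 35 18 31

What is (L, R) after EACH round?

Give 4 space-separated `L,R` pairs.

Round 1 (k=27): L=209 R=236
Round 2 (k=35): L=236 R=154
Round 3 (k=18): L=154 R=55
Round 4 (k=31): L=55 R=42

Answer: 209,236 236,154 154,55 55,42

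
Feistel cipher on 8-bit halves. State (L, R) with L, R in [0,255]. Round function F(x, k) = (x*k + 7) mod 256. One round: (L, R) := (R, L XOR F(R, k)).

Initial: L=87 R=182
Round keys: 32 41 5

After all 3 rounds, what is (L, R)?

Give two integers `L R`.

Answer: 161 188

Derivation:
Round 1 (k=32): L=182 R=144
Round 2 (k=41): L=144 R=161
Round 3 (k=5): L=161 R=188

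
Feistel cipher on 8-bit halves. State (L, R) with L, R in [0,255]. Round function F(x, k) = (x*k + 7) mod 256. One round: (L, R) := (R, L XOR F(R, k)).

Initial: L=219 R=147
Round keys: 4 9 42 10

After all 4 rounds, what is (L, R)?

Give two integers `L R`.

Round 1 (k=4): L=147 R=136
Round 2 (k=9): L=136 R=92
Round 3 (k=42): L=92 R=151
Round 4 (k=10): L=151 R=177

Answer: 151 177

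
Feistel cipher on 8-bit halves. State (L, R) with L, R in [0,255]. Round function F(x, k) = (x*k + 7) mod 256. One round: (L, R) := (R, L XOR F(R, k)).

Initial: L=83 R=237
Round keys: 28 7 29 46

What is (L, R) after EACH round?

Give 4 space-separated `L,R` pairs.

Answer: 237,160 160,138 138,9 9,47

Derivation:
Round 1 (k=28): L=237 R=160
Round 2 (k=7): L=160 R=138
Round 3 (k=29): L=138 R=9
Round 4 (k=46): L=9 R=47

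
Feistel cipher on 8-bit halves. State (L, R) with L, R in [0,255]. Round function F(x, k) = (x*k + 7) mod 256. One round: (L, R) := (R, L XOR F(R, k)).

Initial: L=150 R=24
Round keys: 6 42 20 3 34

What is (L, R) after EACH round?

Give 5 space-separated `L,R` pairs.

Answer: 24,1 1,41 41,58 58,156 156,133

Derivation:
Round 1 (k=6): L=24 R=1
Round 2 (k=42): L=1 R=41
Round 3 (k=20): L=41 R=58
Round 4 (k=3): L=58 R=156
Round 5 (k=34): L=156 R=133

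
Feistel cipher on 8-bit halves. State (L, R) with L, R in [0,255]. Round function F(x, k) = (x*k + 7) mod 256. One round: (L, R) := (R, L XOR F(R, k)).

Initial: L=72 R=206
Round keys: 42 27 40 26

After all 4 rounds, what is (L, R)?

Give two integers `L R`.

Round 1 (k=42): L=206 R=155
Round 2 (k=27): L=155 R=174
Round 3 (k=40): L=174 R=172
Round 4 (k=26): L=172 R=209

Answer: 172 209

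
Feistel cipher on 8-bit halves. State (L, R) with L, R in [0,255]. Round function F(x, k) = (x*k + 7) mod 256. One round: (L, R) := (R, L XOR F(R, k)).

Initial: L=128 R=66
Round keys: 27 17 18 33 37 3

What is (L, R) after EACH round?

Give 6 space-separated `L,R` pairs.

Answer: 66,125 125,22 22,238 238,163 163,120 120,204

Derivation:
Round 1 (k=27): L=66 R=125
Round 2 (k=17): L=125 R=22
Round 3 (k=18): L=22 R=238
Round 4 (k=33): L=238 R=163
Round 5 (k=37): L=163 R=120
Round 6 (k=3): L=120 R=204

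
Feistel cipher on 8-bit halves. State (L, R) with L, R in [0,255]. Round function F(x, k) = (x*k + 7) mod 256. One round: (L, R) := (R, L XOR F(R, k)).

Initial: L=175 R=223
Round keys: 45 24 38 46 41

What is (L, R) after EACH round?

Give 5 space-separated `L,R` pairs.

Answer: 223,149 149,32 32,82 82,227 227,48

Derivation:
Round 1 (k=45): L=223 R=149
Round 2 (k=24): L=149 R=32
Round 3 (k=38): L=32 R=82
Round 4 (k=46): L=82 R=227
Round 5 (k=41): L=227 R=48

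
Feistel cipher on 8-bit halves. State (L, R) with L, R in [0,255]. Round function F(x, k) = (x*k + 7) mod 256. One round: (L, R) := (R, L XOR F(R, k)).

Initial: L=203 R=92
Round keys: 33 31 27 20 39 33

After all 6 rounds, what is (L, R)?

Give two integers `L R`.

Answer: 147 190

Derivation:
Round 1 (k=33): L=92 R=40
Round 2 (k=31): L=40 R=131
Round 3 (k=27): L=131 R=240
Round 4 (k=20): L=240 R=68
Round 5 (k=39): L=68 R=147
Round 6 (k=33): L=147 R=190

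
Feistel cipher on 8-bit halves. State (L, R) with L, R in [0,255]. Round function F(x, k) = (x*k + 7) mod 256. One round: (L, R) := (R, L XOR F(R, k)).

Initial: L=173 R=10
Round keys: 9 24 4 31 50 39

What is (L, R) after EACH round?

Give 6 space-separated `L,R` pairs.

Round 1 (k=9): L=10 R=204
Round 2 (k=24): L=204 R=45
Round 3 (k=4): L=45 R=119
Round 4 (k=31): L=119 R=93
Round 5 (k=50): L=93 R=70
Round 6 (k=39): L=70 R=236

Answer: 10,204 204,45 45,119 119,93 93,70 70,236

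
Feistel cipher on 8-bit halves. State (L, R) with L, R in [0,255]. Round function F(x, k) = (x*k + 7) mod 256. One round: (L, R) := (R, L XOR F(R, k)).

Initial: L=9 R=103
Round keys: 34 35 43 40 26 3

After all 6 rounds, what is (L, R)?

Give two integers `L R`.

Round 1 (k=34): L=103 R=188
Round 2 (k=35): L=188 R=220
Round 3 (k=43): L=220 R=71
Round 4 (k=40): L=71 R=195
Round 5 (k=26): L=195 R=146
Round 6 (k=3): L=146 R=126

Answer: 146 126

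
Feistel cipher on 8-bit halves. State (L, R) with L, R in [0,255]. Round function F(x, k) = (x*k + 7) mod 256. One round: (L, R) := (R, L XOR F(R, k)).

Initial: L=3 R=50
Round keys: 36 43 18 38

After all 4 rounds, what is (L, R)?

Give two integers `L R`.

Round 1 (k=36): L=50 R=12
Round 2 (k=43): L=12 R=57
Round 3 (k=18): L=57 R=5
Round 4 (k=38): L=5 R=252

Answer: 5 252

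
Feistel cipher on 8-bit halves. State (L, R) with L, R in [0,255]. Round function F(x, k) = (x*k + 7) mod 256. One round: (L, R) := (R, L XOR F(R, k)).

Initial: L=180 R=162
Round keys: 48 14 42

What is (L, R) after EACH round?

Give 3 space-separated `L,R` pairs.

Answer: 162,211 211,51 51,182

Derivation:
Round 1 (k=48): L=162 R=211
Round 2 (k=14): L=211 R=51
Round 3 (k=42): L=51 R=182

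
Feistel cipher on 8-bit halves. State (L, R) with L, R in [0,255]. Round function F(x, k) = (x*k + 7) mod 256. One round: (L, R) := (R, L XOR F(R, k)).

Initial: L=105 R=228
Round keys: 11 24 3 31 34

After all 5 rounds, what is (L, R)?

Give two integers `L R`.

Answer: 94 249

Derivation:
Round 1 (k=11): L=228 R=186
Round 2 (k=24): L=186 R=147
Round 3 (k=3): L=147 R=122
Round 4 (k=31): L=122 R=94
Round 5 (k=34): L=94 R=249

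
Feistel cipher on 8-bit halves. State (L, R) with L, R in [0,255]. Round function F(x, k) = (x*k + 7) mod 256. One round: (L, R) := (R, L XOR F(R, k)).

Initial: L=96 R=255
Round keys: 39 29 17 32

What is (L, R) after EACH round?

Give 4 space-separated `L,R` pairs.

Answer: 255,128 128,120 120,127 127,159

Derivation:
Round 1 (k=39): L=255 R=128
Round 2 (k=29): L=128 R=120
Round 3 (k=17): L=120 R=127
Round 4 (k=32): L=127 R=159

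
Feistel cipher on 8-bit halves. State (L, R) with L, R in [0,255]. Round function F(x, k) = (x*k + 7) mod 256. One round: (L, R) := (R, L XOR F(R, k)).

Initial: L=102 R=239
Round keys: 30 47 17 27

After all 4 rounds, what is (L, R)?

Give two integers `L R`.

Answer: 145 213

Derivation:
Round 1 (k=30): L=239 R=111
Round 2 (k=47): L=111 R=135
Round 3 (k=17): L=135 R=145
Round 4 (k=27): L=145 R=213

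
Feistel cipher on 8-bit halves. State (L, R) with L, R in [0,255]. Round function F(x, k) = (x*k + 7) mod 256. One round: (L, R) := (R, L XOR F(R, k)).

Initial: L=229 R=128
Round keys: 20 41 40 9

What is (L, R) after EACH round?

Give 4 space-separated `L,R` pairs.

Round 1 (k=20): L=128 R=226
Round 2 (k=41): L=226 R=185
Round 3 (k=40): L=185 R=13
Round 4 (k=9): L=13 R=197

Answer: 128,226 226,185 185,13 13,197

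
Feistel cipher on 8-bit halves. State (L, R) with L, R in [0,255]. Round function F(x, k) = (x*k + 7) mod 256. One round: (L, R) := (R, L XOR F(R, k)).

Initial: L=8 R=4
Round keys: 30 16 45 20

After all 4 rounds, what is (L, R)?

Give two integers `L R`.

Answer: 73 200

Derivation:
Round 1 (k=30): L=4 R=119
Round 2 (k=16): L=119 R=115
Round 3 (k=45): L=115 R=73
Round 4 (k=20): L=73 R=200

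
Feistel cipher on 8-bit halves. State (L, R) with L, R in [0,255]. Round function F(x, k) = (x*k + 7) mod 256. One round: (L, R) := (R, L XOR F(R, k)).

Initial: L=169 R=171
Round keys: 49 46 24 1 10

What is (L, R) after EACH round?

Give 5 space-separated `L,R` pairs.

Answer: 171,107 107,234 234,156 156,73 73,125

Derivation:
Round 1 (k=49): L=171 R=107
Round 2 (k=46): L=107 R=234
Round 3 (k=24): L=234 R=156
Round 4 (k=1): L=156 R=73
Round 5 (k=10): L=73 R=125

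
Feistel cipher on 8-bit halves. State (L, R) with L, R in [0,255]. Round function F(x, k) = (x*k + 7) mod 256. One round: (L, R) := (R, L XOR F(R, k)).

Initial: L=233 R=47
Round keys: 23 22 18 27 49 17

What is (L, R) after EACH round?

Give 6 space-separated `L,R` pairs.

Round 1 (k=23): L=47 R=169
Round 2 (k=22): L=169 R=162
Round 3 (k=18): L=162 R=194
Round 4 (k=27): L=194 R=223
Round 5 (k=49): L=223 R=116
Round 6 (k=17): L=116 R=100

Answer: 47,169 169,162 162,194 194,223 223,116 116,100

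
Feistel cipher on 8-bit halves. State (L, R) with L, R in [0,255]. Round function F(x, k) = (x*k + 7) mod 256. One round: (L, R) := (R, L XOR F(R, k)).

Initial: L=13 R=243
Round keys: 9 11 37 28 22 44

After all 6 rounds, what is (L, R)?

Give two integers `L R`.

Answer: 162 131

Derivation:
Round 1 (k=9): L=243 R=159
Round 2 (k=11): L=159 R=47
Round 3 (k=37): L=47 R=77
Round 4 (k=28): L=77 R=92
Round 5 (k=22): L=92 R=162
Round 6 (k=44): L=162 R=131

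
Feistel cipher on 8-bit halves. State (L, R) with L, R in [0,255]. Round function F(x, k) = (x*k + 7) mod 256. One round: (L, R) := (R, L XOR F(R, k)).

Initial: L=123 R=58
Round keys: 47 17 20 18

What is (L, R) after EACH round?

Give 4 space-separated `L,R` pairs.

Answer: 58,214 214,7 7,69 69,230

Derivation:
Round 1 (k=47): L=58 R=214
Round 2 (k=17): L=214 R=7
Round 3 (k=20): L=7 R=69
Round 4 (k=18): L=69 R=230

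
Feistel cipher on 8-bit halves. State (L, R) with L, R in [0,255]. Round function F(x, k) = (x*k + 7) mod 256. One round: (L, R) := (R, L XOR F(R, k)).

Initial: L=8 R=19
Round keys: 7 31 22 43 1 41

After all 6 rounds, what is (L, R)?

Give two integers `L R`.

Answer: 220 123

Derivation:
Round 1 (k=7): L=19 R=132
Round 2 (k=31): L=132 R=16
Round 3 (k=22): L=16 R=227
Round 4 (k=43): L=227 R=56
Round 5 (k=1): L=56 R=220
Round 6 (k=41): L=220 R=123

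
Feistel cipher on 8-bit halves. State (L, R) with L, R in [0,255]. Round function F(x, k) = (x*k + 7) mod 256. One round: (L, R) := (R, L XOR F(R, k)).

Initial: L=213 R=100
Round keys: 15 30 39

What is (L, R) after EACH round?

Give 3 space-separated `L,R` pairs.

Answer: 100,54 54,63 63,150

Derivation:
Round 1 (k=15): L=100 R=54
Round 2 (k=30): L=54 R=63
Round 3 (k=39): L=63 R=150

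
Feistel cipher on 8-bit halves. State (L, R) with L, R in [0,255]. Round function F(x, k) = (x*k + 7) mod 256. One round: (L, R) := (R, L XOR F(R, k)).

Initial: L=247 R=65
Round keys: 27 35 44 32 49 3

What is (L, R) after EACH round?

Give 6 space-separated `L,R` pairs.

Round 1 (k=27): L=65 R=21
Round 2 (k=35): L=21 R=167
Round 3 (k=44): L=167 R=174
Round 4 (k=32): L=174 R=96
Round 5 (k=49): L=96 R=201
Round 6 (k=3): L=201 R=2

Answer: 65,21 21,167 167,174 174,96 96,201 201,2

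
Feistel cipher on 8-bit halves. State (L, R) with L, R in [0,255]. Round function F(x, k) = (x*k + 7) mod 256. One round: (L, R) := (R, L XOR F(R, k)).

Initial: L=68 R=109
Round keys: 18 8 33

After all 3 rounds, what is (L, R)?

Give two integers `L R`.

Answer: 194 252

Derivation:
Round 1 (k=18): L=109 R=245
Round 2 (k=8): L=245 R=194
Round 3 (k=33): L=194 R=252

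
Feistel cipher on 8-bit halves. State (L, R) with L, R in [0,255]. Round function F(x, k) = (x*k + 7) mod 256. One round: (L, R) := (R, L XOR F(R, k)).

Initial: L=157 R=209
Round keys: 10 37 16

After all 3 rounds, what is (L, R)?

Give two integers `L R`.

Round 1 (k=10): L=209 R=172
Round 2 (k=37): L=172 R=50
Round 3 (k=16): L=50 R=139

Answer: 50 139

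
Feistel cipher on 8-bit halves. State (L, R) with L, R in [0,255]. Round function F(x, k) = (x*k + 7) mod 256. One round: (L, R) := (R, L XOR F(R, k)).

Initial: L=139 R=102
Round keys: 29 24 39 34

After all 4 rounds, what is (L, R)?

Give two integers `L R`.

Answer: 224 118

Derivation:
Round 1 (k=29): L=102 R=30
Round 2 (k=24): L=30 R=177
Round 3 (k=39): L=177 R=224
Round 4 (k=34): L=224 R=118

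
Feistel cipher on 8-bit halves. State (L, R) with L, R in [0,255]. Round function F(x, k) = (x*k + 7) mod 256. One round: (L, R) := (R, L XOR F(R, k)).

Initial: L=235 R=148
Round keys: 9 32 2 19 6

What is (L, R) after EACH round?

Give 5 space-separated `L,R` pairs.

Round 1 (k=9): L=148 R=208
Round 2 (k=32): L=208 R=147
Round 3 (k=2): L=147 R=253
Round 4 (k=19): L=253 R=93
Round 5 (k=6): L=93 R=200

Answer: 148,208 208,147 147,253 253,93 93,200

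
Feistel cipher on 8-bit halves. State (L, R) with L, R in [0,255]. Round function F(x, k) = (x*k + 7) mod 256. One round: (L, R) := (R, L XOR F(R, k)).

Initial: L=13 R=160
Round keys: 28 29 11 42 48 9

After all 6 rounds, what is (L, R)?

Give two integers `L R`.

Answer: 71 72

Derivation:
Round 1 (k=28): L=160 R=138
Round 2 (k=29): L=138 R=9
Round 3 (k=11): L=9 R=224
Round 4 (k=42): L=224 R=206
Round 5 (k=48): L=206 R=71
Round 6 (k=9): L=71 R=72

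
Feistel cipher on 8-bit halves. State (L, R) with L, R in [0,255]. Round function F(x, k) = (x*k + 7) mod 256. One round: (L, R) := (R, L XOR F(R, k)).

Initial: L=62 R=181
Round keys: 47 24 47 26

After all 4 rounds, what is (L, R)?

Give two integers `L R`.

Answer: 41 35

Derivation:
Round 1 (k=47): L=181 R=124
Round 2 (k=24): L=124 R=18
Round 3 (k=47): L=18 R=41
Round 4 (k=26): L=41 R=35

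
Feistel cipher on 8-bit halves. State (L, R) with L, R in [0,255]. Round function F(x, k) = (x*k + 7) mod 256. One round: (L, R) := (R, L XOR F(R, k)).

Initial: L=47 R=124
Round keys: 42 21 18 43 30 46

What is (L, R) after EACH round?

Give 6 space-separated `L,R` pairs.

Round 1 (k=42): L=124 R=112
Round 2 (k=21): L=112 R=75
Round 3 (k=18): L=75 R=61
Round 4 (k=43): L=61 R=13
Round 5 (k=30): L=13 R=176
Round 6 (k=46): L=176 R=170

Answer: 124,112 112,75 75,61 61,13 13,176 176,170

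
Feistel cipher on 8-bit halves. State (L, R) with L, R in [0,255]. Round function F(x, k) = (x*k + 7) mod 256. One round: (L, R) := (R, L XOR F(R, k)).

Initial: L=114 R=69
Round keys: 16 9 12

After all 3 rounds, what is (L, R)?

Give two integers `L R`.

Round 1 (k=16): L=69 R=37
Round 2 (k=9): L=37 R=17
Round 3 (k=12): L=17 R=246

Answer: 17 246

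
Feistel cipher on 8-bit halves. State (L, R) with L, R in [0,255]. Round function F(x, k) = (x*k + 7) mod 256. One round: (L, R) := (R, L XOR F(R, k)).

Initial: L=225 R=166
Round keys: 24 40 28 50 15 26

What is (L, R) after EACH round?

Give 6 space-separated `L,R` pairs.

Round 1 (k=24): L=166 R=118
Round 2 (k=40): L=118 R=209
Round 3 (k=28): L=209 R=149
Round 4 (k=50): L=149 R=240
Round 5 (k=15): L=240 R=130
Round 6 (k=26): L=130 R=203

Answer: 166,118 118,209 209,149 149,240 240,130 130,203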